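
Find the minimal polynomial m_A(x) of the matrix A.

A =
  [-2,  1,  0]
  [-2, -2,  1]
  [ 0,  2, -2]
x^3 + 6*x^2 + 12*x + 8

The characteristic polynomial is χ_A(x) = (x + 2)^3, so the eigenvalues are known. The minimal polynomial is
  m_A(x) = Π_λ (x − λ)^{k_λ}
where k_λ is the size of the *largest* Jordan block for λ (equivalently, the smallest k with (A − λI)^k v = 0 for every generalised eigenvector v of λ).

  λ = -2: largest Jordan block has size 3, contributing (x + 2)^3

So m_A(x) = (x + 2)^3 = x^3 + 6*x^2 + 12*x + 8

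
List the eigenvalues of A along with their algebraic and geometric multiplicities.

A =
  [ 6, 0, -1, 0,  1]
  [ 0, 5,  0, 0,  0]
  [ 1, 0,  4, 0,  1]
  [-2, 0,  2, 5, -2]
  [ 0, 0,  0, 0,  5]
λ = 5: alg = 5, geom = 4

Step 1 — factor the characteristic polynomial to read off the algebraic multiplicities:
  χ_A(x) = (x - 5)^5

Step 2 — compute geometric multiplicities via the rank-nullity identity g(λ) = n − rank(A − λI):
  rank(A − (5)·I) = 1, so dim ker(A − (5)·I) = n − 1 = 4

Summary:
  λ = 5: algebraic multiplicity = 5, geometric multiplicity = 4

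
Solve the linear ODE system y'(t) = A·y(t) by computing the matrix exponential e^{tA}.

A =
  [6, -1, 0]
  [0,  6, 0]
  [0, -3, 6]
e^{tA} =
  [exp(6*t), -t*exp(6*t), 0]
  [0, exp(6*t), 0]
  [0, -3*t*exp(6*t), exp(6*t)]

Strategy: write A = P · J · P⁻¹ where J is a Jordan canonical form, so e^{tA} = P · e^{tJ} · P⁻¹, and e^{tJ} can be computed block-by-block.

A has Jordan form
J =
  [6, 1, 0]
  [0, 6, 0]
  [0, 0, 6]
(up to reordering of blocks).

Per-block formulas:
  For a 1×1 block at λ = 6: exp(t · [6]) = [e^(6t)].
  For a 2×2 Jordan block J_2(6): exp(t · J_2(6)) = e^(6t)·(I + t·N), where N is the 2×2 nilpotent shift.

After assembling e^{tJ} and conjugating by P, we get:

e^{tA} =
  [exp(6*t), -t*exp(6*t), 0]
  [0, exp(6*t), 0]
  [0, -3*t*exp(6*t), exp(6*t)]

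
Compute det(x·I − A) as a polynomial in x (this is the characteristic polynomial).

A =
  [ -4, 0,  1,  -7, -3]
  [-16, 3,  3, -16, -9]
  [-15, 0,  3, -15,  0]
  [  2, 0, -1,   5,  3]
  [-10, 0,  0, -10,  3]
x^5 - 10*x^4 + 30*x^3 - 135*x + 162

Expanding det(x·I − A) (e.g. by cofactor expansion or by noting that A is similar to its Jordan form J, which has the same characteristic polynomial as A) gives
  χ_A(x) = x^5 - 10*x^4 + 30*x^3 - 135*x + 162
which factors as (x - 3)^4*(x + 2). The eigenvalues (with algebraic multiplicities) are λ = -2 with multiplicity 1, λ = 3 with multiplicity 4.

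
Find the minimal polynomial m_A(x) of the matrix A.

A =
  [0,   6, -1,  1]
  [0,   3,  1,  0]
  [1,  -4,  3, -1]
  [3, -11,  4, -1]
x^4 - 5*x^3 + 9*x^2 - 7*x + 2

The characteristic polynomial is χ_A(x) = (x - 2)*(x - 1)^3, so the eigenvalues are known. The minimal polynomial is
  m_A(x) = Π_λ (x − λ)^{k_λ}
where k_λ is the size of the *largest* Jordan block for λ (equivalently, the smallest k with (A − λI)^k v = 0 for every generalised eigenvector v of λ).

  λ = 1: largest Jordan block has size 3, contributing (x − 1)^3
  λ = 2: largest Jordan block has size 1, contributing (x − 2)

So m_A(x) = (x - 2)*(x - 1)^3 = x^4 - 5*x^3 + 9*x^2 - 7*x + 2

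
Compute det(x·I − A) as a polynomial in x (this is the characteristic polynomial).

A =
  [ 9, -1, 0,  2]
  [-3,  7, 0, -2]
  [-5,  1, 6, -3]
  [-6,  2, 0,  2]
x^4 - 24*x^3 + 216*x^2 - 864*x + 1296

Expanding det(x·I − A) (e.g. by cofactor expansion or by noting that A is similar to its Jordan form J, which has the same characteristic polynomial as A) gives
  χ_A(x) = x^4 - 24*x^3 + 216*x^2 - 864*x + 1296
which factors as (x - 6)^4. The eigenvalues (with algebraic multiplicities) are λ = 6 with multiplicity 4.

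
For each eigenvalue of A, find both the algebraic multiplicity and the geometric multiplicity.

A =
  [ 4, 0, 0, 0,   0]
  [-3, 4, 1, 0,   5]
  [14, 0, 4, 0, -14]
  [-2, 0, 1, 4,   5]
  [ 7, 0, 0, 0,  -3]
λ = -3: alg = 1, geom = 1; λ = 4: alg = 4, geom = 2

Step 1 — factor the characteristic polynomial to read off the algebraic multiplicities:
  χ_A(x) = (x - 4)^4*(x + 3)

Step 2 — compute geometric multiplicities via the rank-nullity identity g(λ) = n − rank(A − λI):
  rank(A − (-3)·I) = 4, so dim ker(A − (-3)·I) = n − 4 = 1
  rank(A − (4)·I) = 3, so dim ker(A − (4)·I) = n − 3 = 2

Summary:
  λ = -3: algebraic multiplicity = 1, geometric multiplicity = 1
  λ = 4: algebraic multiplicity = 4, geometric multiplicity = 2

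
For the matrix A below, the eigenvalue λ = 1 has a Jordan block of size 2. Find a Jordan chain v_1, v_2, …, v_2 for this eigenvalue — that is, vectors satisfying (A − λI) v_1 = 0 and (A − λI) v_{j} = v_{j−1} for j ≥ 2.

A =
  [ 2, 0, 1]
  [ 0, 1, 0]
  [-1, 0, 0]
A Jordan chain for λ = 1 of length 2:
v_1 = (1, 0, -1)ᵀ
v_2 = (1, 0, 0)ᵀ

Let N = A − (1)·I. We want v_2 with N^2 v_2 = 0 but N^1 v_2 ≠ 0; then v_{j-1} := N · v_j for j = 2, …, 2.

Pick v_2 = (1, 0, 0)ᵀ.
Then v_1 = N · v_2 = (1, 0, -1)ᵀ.

Sanity check: (A − (1)·I) v_1 = (0, 0, 0)ᵀ = 0. ✓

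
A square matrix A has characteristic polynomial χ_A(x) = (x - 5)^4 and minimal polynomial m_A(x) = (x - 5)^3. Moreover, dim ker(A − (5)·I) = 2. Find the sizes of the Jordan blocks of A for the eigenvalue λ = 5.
Block sizes for λ = 5: [3, 1]

Step 1 — from the characteristic polynomial, algebraic multiplicity of λ = 5 is 4. From dim ker(A − (5)·I) = 2, there are exactly 2 Jordan blocks for λ = 5.
Step 2 — from the minimal polynomial, the factor (x − 5)^3 tells us the largest block for λ = 5 has size 3.
Step 3 — with total size 4, 2 blocks, and largest block 3, the block sizes (in nonincreasing order) are [3, 1].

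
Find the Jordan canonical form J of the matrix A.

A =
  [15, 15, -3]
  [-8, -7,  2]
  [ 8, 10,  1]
J_2(3) ⊕ J_1(3)

The characteristic polynomial is
  det(x·I − A) = x^3 - 9*x^2 + 27*x - 27 = (x - 3)^3

Eigenvalues and multiplicities (the geometric multiplicity of λ is n − rank(A − λI), which equals the number of Jordan blocks for λ):
  λ = 3: algebraic multiplicity = 3, geometric multiplicity = 2

Determining the block sizes for each eigenvalue:
  λ = 3: 2 blocks summing to 3 forces exactly one block of size 2 and the rest size 1 → block sizes [2, 1]

Assembling the blocks gives a Jordan form
J =
  [3, 1, 0]
  [0, 3, 0]
  [0, 0, 3]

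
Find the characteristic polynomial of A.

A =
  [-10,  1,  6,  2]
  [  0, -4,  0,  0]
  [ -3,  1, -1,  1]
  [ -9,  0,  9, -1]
x^4 + 16*x^3 + 96*x^2 + 256*x + 256

Expanding det(x·I − A) (e.g. by cofactor expansion or by noting that A is similar to its Jordan form J, which has the same characteristic polynomial as A) gives
  χ_A(x) = x^4 + 16*x^3 + 96*x^2 + 256*x + 256
which factors as (x + 4)^4. The eigenvalues (with algebraic multiplicities) are λ = -4 with multiplicity 4.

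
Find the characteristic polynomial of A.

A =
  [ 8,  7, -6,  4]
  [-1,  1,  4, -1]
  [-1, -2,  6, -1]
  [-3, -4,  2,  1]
x^4 - 16*x^3 + 96*x^2 - 256*x + 256

Expanding det(x·I − A) (e.g. by cofactor expansion or by noting that A is similar to its Jordan form J, which has the same characteristic polynomial as A) gives
  χ_A(x) = x^4 - 16*x^3 + 96*x^2 - 256*x + 256
which factors as (x - 4)^4. The eigenvalues (with algebraic multiplicities) are λ = 4 with multiplicity 4.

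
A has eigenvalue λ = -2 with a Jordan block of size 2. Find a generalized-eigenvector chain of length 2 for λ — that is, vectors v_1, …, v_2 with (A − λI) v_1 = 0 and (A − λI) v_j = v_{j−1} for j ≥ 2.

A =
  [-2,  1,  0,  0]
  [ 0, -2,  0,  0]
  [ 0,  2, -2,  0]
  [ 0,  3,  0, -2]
A Jordan chain for λ = -2 of length 2:
v_1 = (1, 0, 2, 3)ᵀ
v_2 = (0, 1, 0, 0)ᵀ

Let N = A − (-2)·I. We want v_2 with N^2 v_2 = 0 but N^1 v_2 ≠ 0; then v_{j-1} := N · v_j for j = 2, …, 2.

Pick v_2 = (0, 1, 0, 0)ᵀ.
Then v_1 = N · v_2 = (1, 0, 2, 3)ᵀ.

Sanity check: (A − (-2)·I) v_1 = (0, 0, 0, 0)ᵀ = 0. ✓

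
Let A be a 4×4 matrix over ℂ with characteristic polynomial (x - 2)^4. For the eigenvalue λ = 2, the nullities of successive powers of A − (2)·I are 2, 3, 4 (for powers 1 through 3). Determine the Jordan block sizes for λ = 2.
Block sizes for λ = 2: [3, 1]

From the dimensions of kernels of powers, the number of Jordan blocks of size at least j is d_j − d_{j−1} where d_j = dim ker(N^j) (with d_0 = 0). Computing the differences gives [2, 1, 1].
The number of blocks of size exactly k is (#blocks of size ≥ k) − (#blocks of size ≥ k + 1), so the partition is: 1 block(s) of size 1, 1 block(s) of size 3.
In nonincreasing order the block sizes are [3, 1].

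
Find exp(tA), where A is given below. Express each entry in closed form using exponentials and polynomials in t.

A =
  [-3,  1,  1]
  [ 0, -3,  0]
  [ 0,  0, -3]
e^{tA} =
  [exp(-3*t), t*exp(-3*t), t*exp(-3*t)]
  [0, exp(-3*t), 0]
  [0, 0, exp(-3*t)]

Strategy: write A = P · J · P⁻¹ where J is a Jordan canonical form, so e^{tA} = P · e^{tJ} · P⁻¹, and e^{tJ} can be computed block-by-block.

A has Jordan form
J =
  [-3,  1,  0]
  [ 0, -3,  0]
  [ 0,  0, -3]
(up to reordering of blocks).

Per-block formulas:
  For a 2×2 Jordan block J_2(-3): exp(t · J_2(-3)) = e^(-3t)·(I + t·N), where N is the 2×2 nilpotent shift.
  For a 1×1 block at λ = -3: exp(t · [-3]) = [e^(-3t)].

After assembling e^{tJ} and conjugating by P, we get:

e^{tA} =
  [exp(-3*t), t*exp(-3*t), t*exp(-3*t)]
  [0, exp(-3*t), 0]
  [0, 0, exp(-3*t)]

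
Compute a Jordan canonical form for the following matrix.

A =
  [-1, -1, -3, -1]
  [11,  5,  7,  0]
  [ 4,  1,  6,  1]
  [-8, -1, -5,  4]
J_3(3) ⊕ J_1(5)

The characteristic polynomial is
  det(x·I − A) = x^4 - 14*x^3 + 72*x^2 - 162*x + 135 = (x - 5)*(x - 3)^3

Eigenvalues and multiplicities (the geometric multiplicity of λ is n − rank(A − λI), which equals the number of Jordan blocks for λ):
  λ = 3: algebraic multiplicity = 3, geometric multiplicity = 1
  λ = 5: algebraic multiplicity = 1, geometric multiplicity = 1

Determining the block sizes for each eigenvalue:
  λ = 3: one block (gm = 1), so the single block has size am = 3 → block sizes [3]
  λ = 5: one block (gm = 1), so the single block has size am = 1 → block sizes [1]

Assembling the blocks gives a Jordan form
J =
  [3, 1, 0, 0]
  [0, 3, 1, 0]
  [0, 0, 3, 0]
  [0, 0, 0, 5]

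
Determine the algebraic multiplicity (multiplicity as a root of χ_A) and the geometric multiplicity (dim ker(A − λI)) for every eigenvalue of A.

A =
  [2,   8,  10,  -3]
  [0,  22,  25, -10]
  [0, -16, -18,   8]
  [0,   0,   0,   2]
λ = 2: alg = 4, geom = 2

Step 1 — factor the characteristic polynomial to read off the algebraic multiplicities:
  χ_A(x) = (x - 2)^4

Step 2 — compute geometric multiplicities via the rank-nullity identity g(λ) = n − rank(A − λI):
  rank(A − (2)·I) = 2, so dim ker(A − (2)·I) = n − 2 = 2

Summary:
  λ = 2: algebraic multiplicity = 4, geometric multiplicity = 2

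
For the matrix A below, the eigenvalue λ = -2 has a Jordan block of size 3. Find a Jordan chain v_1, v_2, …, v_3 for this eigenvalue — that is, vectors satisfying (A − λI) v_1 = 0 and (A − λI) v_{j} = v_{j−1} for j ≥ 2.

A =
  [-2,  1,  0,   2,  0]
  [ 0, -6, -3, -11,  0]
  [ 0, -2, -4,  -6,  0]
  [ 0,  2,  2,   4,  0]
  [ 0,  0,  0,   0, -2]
A Jordan chain for λ = -2 of length 3:
v_1 = (1, -4, -2, 2, 0)ᵀ
v_2 = (0, -3, -2, 2, 0)ᵀ
v_3 = (0, 0, 1, 0, 0)ᵀ

Let N = A − (-2)·I. We want v_3 with N^3 v_3 = 0 but N^2 v_3 ≠ 0; then v_{j-1} := N · v_j for j = 3, …, 2.

Pick v_3 = (0, 0, 1, 0, 0)ᵀ.
Then v_2 = N · v_3 = (0, -3, -2, 2, 0)ᵀ.
Then v_1 = N · v_2 = (1, -4, -2, 2, 0)ᵀ.

Sanity check: (A − (-2)·I) v_1 = (0, 0, 0, 0, 0)ᵀ = 0. ✓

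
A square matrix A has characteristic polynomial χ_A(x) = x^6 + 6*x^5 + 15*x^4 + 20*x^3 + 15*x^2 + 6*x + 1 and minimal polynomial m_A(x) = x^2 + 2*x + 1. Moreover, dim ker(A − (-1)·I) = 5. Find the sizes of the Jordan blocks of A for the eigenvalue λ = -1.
Block sizes for λ = -1: [2, 1, 1, 1, 1]

Step 1 — from the characteristic polynomial, algebraic multiplicity of λ = -1 is 6. From dim ker(A − (-1)·I) = 5, there are exactly 5 Jordan blocks for λ = -1.
Step 2 — from the minimal polynomial, the factor (x + 1)^2 tells us the largest block for λ = -1 has size 2.
Step 3 — with total size 6, 5 blocks, and largest block 2, the block sizes (in nonincreasing order) are [2, 1, 1, 1, 1].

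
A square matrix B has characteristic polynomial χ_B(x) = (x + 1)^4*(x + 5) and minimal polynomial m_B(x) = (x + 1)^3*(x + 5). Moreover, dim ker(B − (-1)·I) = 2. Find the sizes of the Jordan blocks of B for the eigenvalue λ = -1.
Block sizes for λ = -1: [3, 1]

Step 1 — from the characteristic polynomial, algebraic multiplicity of λ = -1 is 4. From dim ker(B − (-1)·I) = 2, there are exactly 2 Jordan blocks for λ = -1.
Step 2 — from the minimal polynomial, the factor (x + 1)^3 tells us the largest block for λ = -1 has size 3.
Step 3 — with total size 4, 2 blocks, and largest block 3, the block sizes (in nonincreasing order) are [3, 1].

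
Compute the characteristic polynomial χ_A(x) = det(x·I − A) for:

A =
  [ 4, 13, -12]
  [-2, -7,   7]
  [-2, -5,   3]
x^3

Expanding det(x·I − A) (e.g. by cofactor expansion or by noting that A is similar to its Jordan form J, which has the same characteristic polynomial as A) gives
  χ_A(x) = x^3
which factors as x^3. The eigenvalues (with algebraic multiplicities) are λ = 0 with multiplicity 3.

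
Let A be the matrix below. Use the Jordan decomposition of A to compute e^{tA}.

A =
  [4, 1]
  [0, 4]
e^{tA} =
  [exp(4*t), t*exp(4*t)]
  [0, exp(4*t)]

Strategy: write A = P · J · P⁻¹ where J is a Jordan canonical form, so e^{tA} = P · e^{tJ} · P⁻¹, and e^{tJ} can be computed block-by-block.

A has Jordan form
J =
  [4, 1]
  [0, 4]
(up to reordering of blocks).

Per-block formulas:
  For a 2×2 Jordan block J_2(4): exp(t · J_2(4)) = e^(4t)·(I + t·N), where N is the 2×2 nilpotent shift.

After assembling e^{tJ} and conjugating by P, we get:

e^{tA} =
  [exp(4*t), t*exp(4*t)]
  [0, exp(4*t)]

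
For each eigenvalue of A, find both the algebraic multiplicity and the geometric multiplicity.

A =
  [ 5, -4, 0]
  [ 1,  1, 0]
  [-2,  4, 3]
λ = 3: alg = 3, geom = 2

Step 1 — factor the characteristic polynomial to read off the algebraic multiplicities:
  χ_A(x) = (x - 3)^3

Step 2 — compute geometric multiplicities via the rank-nullity identity g(λ) = n − rank(A − λI):
  rank(A − (3)·I) = 1, so dim ker(A − (3)·I) = n − 1 = 2

Summary:
  λ = 3: algebraic multiplicity = 3, geometric multiplicity = 2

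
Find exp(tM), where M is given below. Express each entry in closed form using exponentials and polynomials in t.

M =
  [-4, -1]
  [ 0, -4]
e^{tM} =
  [exp(-4*t), -t*exp(-4*t)]
  [0, exp(-4*t)]

Strategy: write M = P · J · P⁻¹ where J is a Jordan canonical form, so e^{tM} = P · e^{tJ} · P⁻¹, and e^{tJ} can be computed block-by-block.

M has Jordan form
J =
  [-4,  1]
  [ 0, -4]
(up to reordering of blocks).

Per-block formulas:
  For a 2×2 Jordan block J_2(-4): exp(t · J_2(-4)) = e^(-4t)·(I + t·N), where N is the 2×2 nilpotent shift.

After assembling e^{tJ} and conjugating by P, we get:

e^{tM} =
  [exp(-4*t), -t*exp(-4*t)]
  [0, exp(-4*t)]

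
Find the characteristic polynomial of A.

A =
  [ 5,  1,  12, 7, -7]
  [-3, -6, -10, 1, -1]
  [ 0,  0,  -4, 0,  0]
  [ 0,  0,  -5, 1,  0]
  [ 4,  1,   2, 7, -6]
x^5 + 10*x^4 + 25*x^3 - 20*x^2 - 80*x + 64

Expanding det(x·I − A) (e.g. by cofactor expansion or by noting that A is similar to its Jordan form J, which has the same characteristic polynomial as A) gives
  χ_A(x) = x^5 + 10*x^4 + 25*x^3 - 20*x^2 - 80*x + 64
which factors as (x - 1)^2*(x + 4)^3. The eigenvalues (with algebraic multiplicities) are λ = -4 with multiplicity 3, λ = 1 with multiplicity 2.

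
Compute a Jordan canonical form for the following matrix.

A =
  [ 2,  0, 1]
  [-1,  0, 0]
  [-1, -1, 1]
J_3(1)

The characteristic polynomial is
  det(x·I − A) = x^3 - 3*x^2 + 3*x - 1 = (x - 1)^3

Eigenvalues and multiplicities (the geometric multiplicity of λ is n − rank(A − λI), which equals the number of Jordan blocks for λ):
  λ = 1: algebraic multiplicity = 3, geometric multiplicity = 1

Determining the block sizes for each eigenvalue:
  λ = 1: one block (gm = 1), so the single block has size am = 3 → block sizes [3]

Assembling the blocks gives a Jordan form
J =
  [1, 1, 0]
  [0, 1, 1]
  [0, 0, 1]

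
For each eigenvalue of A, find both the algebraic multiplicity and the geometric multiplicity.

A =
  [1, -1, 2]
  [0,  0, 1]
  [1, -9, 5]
λ = 2: alg = 3, geom = 1

Step 1 — factor the characteristic polynomial to read off the algebraic multiplicities:
  χ_A(x) = (x - 2)^3

Step 2 — compute geometric multiplicities via the rank-nullity identity g(λ) = n − rank(A − λI):
  rank(A − (2)·I) = 2, so dim ker(A − (2)·I) = n − 2 = 1

Summary:
  λ = 2: algebraic multiplicity = 3, geometric multiplicity = 1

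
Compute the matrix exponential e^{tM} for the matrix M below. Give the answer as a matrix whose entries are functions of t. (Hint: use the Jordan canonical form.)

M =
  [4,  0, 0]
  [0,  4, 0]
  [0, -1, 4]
e^{tM} =
  [exp(4*t), 0, 0]
  [0, exp(4*t), 0]
  [0, -t*exp(4*t), exp(4*t)]

Strategy: write M = P · J · P⁻¹ where J is a Jordan canonical form, so e^{tM} = P · e^{tJ} · P⁻¹, and e^{tJ} can be computed block-by-block.

M has Jordan form
J =
  [4, 1, 0]
  [0, 4, 0]
  [0, 0, 4]
(up to reordering of blocks).

Per-block formulas:
  For a 1×1 block at λ = 4: exp(t · [4]) = [e^(4t)].
  For a 2×2 Jordan block J_2(4): exp(t · J_2(4)) = e^(4t)·(I + t·N), where N is the 2×2 nilpotent shift.

After assembling e^{tJ} and conjugating by P, we get:

e^{tM} =
  [exp(4*t), 0, 0]
  [0, exp(4*t), 0]
  [0, -t*exp(4*t), exp(4*t)]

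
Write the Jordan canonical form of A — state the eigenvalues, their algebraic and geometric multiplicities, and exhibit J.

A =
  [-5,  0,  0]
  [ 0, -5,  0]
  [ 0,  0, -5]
J_1(-5) ⊕ J_1(-5) ⊕ J_1(-5)

The characteristic polynomial is
  det(x·I − A) = x^3 + 15*x^2 + 75*x + 125 = (x + 5)^3

Eigenvalues and multiplicities (the geometric multiplicity of λ is n − rank(A − λI), which equals the number of Jordan blocks for λ):
  λ = -5: algebraic multiplicity = 3, geometric multiplicity = 3

Determining the block sizes for each eigenvalue:
  λ = -5: gm = am = 3, so every block has size 1 → block sizes [1, 1, 1]

Assembling the blocks gives a Jordan form
J =
  [-5,  0,  0]
  [ 0, -5,  0]
  [ 0,  0, -5]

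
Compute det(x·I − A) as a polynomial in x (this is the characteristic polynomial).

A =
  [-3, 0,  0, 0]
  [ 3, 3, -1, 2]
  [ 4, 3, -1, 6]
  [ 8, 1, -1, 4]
x^4 - 3*x^3 - 6*x^2 + 28*x - 24

Expanding det(x·I − A) (e.g. by cofactor expansion or by noting that A is similar to its Jordan form J, which has the same characteristic polynomial as A) gives
  χ_A(x) = x^4 - 3*x^3 - 6*x^2 + 28*x - 24
which factors as (x - 2)^3*(x + 3). The eigenvalues (with algebraic multiplicities) are λ = -3 with multiplicity 1, λ = 2 with multiplicity 3.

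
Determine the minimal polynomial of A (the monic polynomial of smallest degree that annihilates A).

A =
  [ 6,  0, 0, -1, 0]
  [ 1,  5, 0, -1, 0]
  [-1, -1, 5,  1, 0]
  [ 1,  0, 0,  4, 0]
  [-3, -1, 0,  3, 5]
x^3 - 15*x^2 + 75*x - 125

The characteristic polynomial is χ_A(x) = (x - 5)^5, so the eigenvalues are known. The minimal polynomial is
  m_A(x) = Π_λ (x − λ)^{k_λ}
where k_λ is the size of the *largest* Jordan block for λ (equivalently, the smallest k with (A − λI)^k v = 0 for every generalised eigenvector v of λ).

  λ = 5: largest Jordan block has size 3, contributing (x − 5)^3

So m_A(x) = (x - 5)^3 = x^3 - 15*x^2 + 75*x - 125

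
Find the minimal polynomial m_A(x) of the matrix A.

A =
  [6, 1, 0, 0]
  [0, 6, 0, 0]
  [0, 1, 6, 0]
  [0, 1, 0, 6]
x^2 - 12*x + 36

The characteristic polynomial is χ_A(x) = (x - 6)^4, so the eigenvalues are known. The minimal polynomial is
  m_A(x) = Π_λ (x − λ)^{k_λ}
where k_λ is the size of the *largest* Jordan block for λ (equivalently, the smallest k with (A − λI)^k v = 0 for every generalised eigenvector v of λ).

  λ = 6: largest Jordan block has size 2, contributing (x − 6)^2

So m_A(x) = (x - 6)^2 = x^2 - 12*x + 36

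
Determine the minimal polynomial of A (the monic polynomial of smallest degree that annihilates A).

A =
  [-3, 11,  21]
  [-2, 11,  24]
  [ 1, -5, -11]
x^3 + 3*x^2 - 4

The characteristic polynomial is χ_A(x) = (x - 1)*(x + 2)^2, so the eigenvalues are known. The minimal polynomial is
  m_A(x) = Π_λ (x − λ)^{k_λ}
where k_λ is the size of the *largest* Jordan block for λ (equivalently, the smallest k with (A − λI)^k v = 0 for every generalised eigenvector v of λ).

  λ = -2: largest Jordan block has size 2, contributing (x + 2)^2
  λ = 1: largest Jordan block has size 1, contributing (x − 1)

So m_A(x) = (x - 1)*(x + 2)^2 = x^3 + 3*x^2 - 4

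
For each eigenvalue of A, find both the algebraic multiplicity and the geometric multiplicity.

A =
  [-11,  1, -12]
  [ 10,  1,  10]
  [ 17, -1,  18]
λ = 1: alg = 2, geom = 1; λ = 6: alg = 1, geom = 1

Step 1 — factor the characteristic polynomial to read off the algebraic multiplicities:
  χ_A(x) = (x - 6)*(x - 1)^2

Step 2 — compute geometric multiplicities via the rank-nullity identity g(λ) = n − rank(A − λI):
  rank(A − (1)·I) = 2, so dim ker(A − (1)·I) = n − 2 = 1
  rank(A − (6)·I) = 2, so dim ker(A − (6)·I) = n − 2 = 1

Summary:
  λ = 1: algebraic multiplicity = 2, geometric multiplicity = 1
  λ = 6: algebraic multiplicity = 1, geometric multiplicity = 1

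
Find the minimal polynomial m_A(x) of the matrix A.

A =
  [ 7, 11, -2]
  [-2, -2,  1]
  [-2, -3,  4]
x^3 - 9*x^2 + 27*x - 27

The characteristic polynomial is χ_A(x) = (x - 3)^3, so the eigenvalues are known. The minimal polynomial is
  m_A(x) = Π_λ (x − λ)^{k_λ}
where k_λ is the size of the *largest* Jordan block for λ (equivalently, the smallest k with (A − λI)^k v = 0 for every generalised eigenvector v of λ).

  λ = 3: largest Jordan block has size 3, contributing (x − 3)^3

So m_A(x) = (x - 3)^3 = x^3 - 9*x^2 + 27*x - 27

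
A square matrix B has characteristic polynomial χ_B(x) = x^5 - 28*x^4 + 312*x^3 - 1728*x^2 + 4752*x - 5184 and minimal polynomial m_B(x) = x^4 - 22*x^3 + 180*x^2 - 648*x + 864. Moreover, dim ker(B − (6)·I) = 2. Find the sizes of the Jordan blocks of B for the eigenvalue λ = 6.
Block sizes for λ = 6: [3, 1]

Step 1 — from the characteristic polynomial, algebraic multiplicity of λ = 6 is 4. From dim ker(B − (6)·I) = 2, there are exactly 2 Jordan blocks for λ = 6.
Step 2 — from the minimal polynomial, the factor (x − 6)^3 tells us the largest block for λ = 6 has size 3.
Step 3 — with total size 4, 2 blocks, and largest block 3, the block sizes (in nonincreasing order) are [3, 1].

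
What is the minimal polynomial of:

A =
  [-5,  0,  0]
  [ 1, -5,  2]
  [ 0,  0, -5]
x^2 + 10*x + 25

The characteristic polynomial is χ_A(x) = (x + 5)^3, so the eigenvalues are known. The minimal polynomial is
  m_A(x) = Π_λ (x − λ)^{k_λ}
where k_λ is the size of the *largest* Jordan block for λ (equivalently, the smallest k with (A − λI)^k v = 0 for every generalised eigenvector v of λ).

  λ = -5: largest Jordan block has size 2, contributing (x + 5)^2

So m_A(x) = (x + 5)^2 = x^2 + 10*x + 25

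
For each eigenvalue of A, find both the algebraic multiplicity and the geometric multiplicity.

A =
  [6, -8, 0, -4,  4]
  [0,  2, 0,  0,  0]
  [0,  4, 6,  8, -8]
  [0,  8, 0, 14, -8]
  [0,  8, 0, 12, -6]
λ = 2: alg = 2, geom = 2; λ = 6: alg = 3, geom = 3

Step 1 — factor the characteristic polynomial to read off the algebraic multiplicities:
  χ_A(x) = (x - 6)^3*(x - 2)^2

Step 2 — compute geometric multiplicities via the rank-nullity identity g(λ) = n − rank(A − λI):
  rank(A − (2)·I) = 3, so dim ker(A − (2)·I) = n − 3 = 2
  rank(A − (6)·I) = 2, so dim ker(A − (6)·I) = n − 2 = 3

Summary:
  λ = 2: algebraic multiplicity = 2, geometric multiplicity = 2
  λ = 6: algebraic multiplicity = 3, geometric multiplicity = 3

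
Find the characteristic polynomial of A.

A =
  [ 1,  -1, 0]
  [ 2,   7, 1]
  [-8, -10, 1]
x^3 - 9*x^2 + 27*x - 27

Expanding det(x·I − A) (e.g. by cofactor expansion or by noting that A is similar to its Jordan form J, which has the same characteristic polynomial as A) gives
  χ_A(x) = x^3 - 9*x^2 + 27*x - 27
which factors as (x - 3)^3. The eigenvalues (with algebraic multiplicities) are λ = 3 with multiplicity 3.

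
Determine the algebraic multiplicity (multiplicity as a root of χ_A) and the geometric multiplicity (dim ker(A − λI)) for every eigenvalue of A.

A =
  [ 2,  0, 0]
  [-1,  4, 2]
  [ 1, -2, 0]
λ = 2: alg = 3, geom = 2

Step 1 — factor the characteristic polynomial to read off the algebraic multiplicities:
  χ_A(x) = (x - 2)^3

Step 2 — compute geometric multiplicities via the rank-nullity identity g(λ) = n − rank(A − λI):
  rank(A − (2)·I) = 1, so dim ker(A − (2)·I) = n − 1 = 2

Summary:
  λ = 2: algebraic multiplicity = 3, geometric multiplicity = 2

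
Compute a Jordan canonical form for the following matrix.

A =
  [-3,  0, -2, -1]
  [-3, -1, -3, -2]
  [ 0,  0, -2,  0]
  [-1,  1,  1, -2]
J_3(-2) ⊕ J_1(-2)

The characteristic polynomial is
  det(x·I − A) = x^4 + 8*x^3 + 24*x^2 + 32*x + 16 = (x + 2)^4

Eigenvalues and multiplicities (the geometric multiplicity of λ is n − rank(A − λI), which equals the number of Jordan blocks for λ):
  λ = -2: algebraic multiplicity = 4, geometric multiplicity = 2

Determining the block sizes for each eigenvalue:
  λ = -2: with am = 4 and gm = 2, the partition is not yet determined (e.g. several partitions of 4 into 2 parts exist). Let N = A − (-2)·I. Computing rank(N^1) = 2, rank(N^2) = 1, rank(N^3) = 0; the number of blocks of size ≥ j is rank(N^{j−1}) − rank(N^j), giving [2, 1, 1]. So we have 1 block(s) of size 3, 1 block(s) of size 1 → block sizes [3, 1]

Assembling the blocks gives a Jordan form
J =
  [-2,  1,  0,  0]
  [ 0, -2,  1,  0]
  [ 0,  0, -2,  0]
  [ 0,  0,  0, -2]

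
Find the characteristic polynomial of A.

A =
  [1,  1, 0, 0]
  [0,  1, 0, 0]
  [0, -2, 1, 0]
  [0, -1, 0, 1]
x^4 - 4*x^3 + 6*x^2 - 4*x + 1

Expanding det(x·I − A) (e.g. by cofactor expansion or by noting that A is similar to its Jordan form J, which has the same characteristic polynomial as A) gives
  χ_A(x) = x^4 - 4*x^3 + 6*x^2 - 4*x + 1
which factors as (x - 1)^4. The eigenvalues (with algebraic multiplicities) are λ = 1 with multiplicity 4.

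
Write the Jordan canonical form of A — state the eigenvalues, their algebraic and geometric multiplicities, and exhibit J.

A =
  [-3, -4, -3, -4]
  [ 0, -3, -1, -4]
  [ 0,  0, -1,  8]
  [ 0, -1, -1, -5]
J_3(-3) ⊕ J_1(-3)

The characteristic polynomial is
  det(x·I − A) = x^4 + 12*x^3 + 54*x^2 + 108*x + 81 = (x + 3)^4

Eigenvalues and multiplicities (the geometric multiplicity of λ is n − rank(A − λI), which equals the number of Jordan blocks for λ):
  λ = -3: algebraic multiplicity = 4, geometric multiplicity = 2

Determining the block sizes for each eigenvalue:
  λ = -3: with am = 4 and gm = 2, the partition is not yet determined (e.g. several partitions of 4 into 2 parts exist). Let N = A − (-3)·I. Computing rank(N^1) = 2, rank(N^2) = 1, rank(N^3) = 0; the number of blocks of size ≥ j is rank(N^{j−1}) − rank(N^j), giving [2, 1, 1]. So we have 1 block(s) of size 3, 1 block(s) of size 1 → block sizes [3, 1]

Assembling the blocks gives a Jordan form
J =
  [-3,  1,  0,  0]
  [ 0, -3,  1,  0]
  [ 0,  0, -3,  0]
  [ 0,  0,  0, -3]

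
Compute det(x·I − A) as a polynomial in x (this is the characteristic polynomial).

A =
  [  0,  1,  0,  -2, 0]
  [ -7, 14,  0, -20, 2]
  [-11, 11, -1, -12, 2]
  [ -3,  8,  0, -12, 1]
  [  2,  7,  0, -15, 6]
x^5 - 7*x^4 - 2*x^3 + 46*x^2 + 65*x + 25

Expanding det(x·I − A) (e.g. by cofactor expansion or by noting that A is similar to its Jordan form J, which has the same characteristic polynomial as A) gives
  χ_A(x) = x^5 - 7*x^4 - 2*x^3 + 46*x^2 + 65*x + 25
which factors as (x - 5)^2*(x + 1)^3. The eigenvalues (with algebraic multiplicities) are λ = -1 with multiplicity 3, λ = 5 with multiplicity 2.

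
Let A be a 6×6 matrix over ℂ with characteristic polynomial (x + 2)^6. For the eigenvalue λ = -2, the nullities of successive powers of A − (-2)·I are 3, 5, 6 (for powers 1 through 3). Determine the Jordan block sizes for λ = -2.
Block sizes for λ = -2: [3, 2, 1]

From the dimensions of kernels of powers, the number of Jordan blocks of size at least j is d_j − d_{j−1} where d_j = dim ker(N^j) (with d_0 = 0). Computing the differences gives [3, 2, 1].
The number of blocks of size exactly k is (#blocks of size ≥ k) − (#blocks of size ≥ k + 1), so the partition is: 1 block(s) of size 1, 1 block(s) of size 2, 1 block(s) of size 3.
In nonincreasing order the block sizes are [3, 2, 1].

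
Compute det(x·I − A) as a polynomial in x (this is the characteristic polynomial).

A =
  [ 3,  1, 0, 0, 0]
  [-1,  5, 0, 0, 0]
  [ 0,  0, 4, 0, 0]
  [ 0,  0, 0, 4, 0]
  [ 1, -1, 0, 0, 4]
x^5 - 20*x^4 + 160*x^3 - 640*x^2 + 1280*x - 1024

Expanding det(x·I − A) (e.g. by cofactor expansion or by noting that A is similar to its Jordan form J, which has the same characteristic polynomial as A) gives
  χ_A(x) = x^5 - 20*x^4 + 160*x^3 - 640*x^2 + 1280*x - 1024
which factors as (x - 4)^5. The eigenvalues (with algebraic multiplicities) are λ = 4 with multiplicity 5.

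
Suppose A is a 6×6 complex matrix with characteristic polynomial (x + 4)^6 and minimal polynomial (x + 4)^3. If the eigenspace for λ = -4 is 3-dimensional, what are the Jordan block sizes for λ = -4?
Block sizes for λ = -4: [3, 2, 1]

Step 1 — from the characteristic polynomial, algebraic multiplicity of λ = -4 is 6. From dim ker(A − (-4)·I) = 3, there are exactly 3 Jordan blocks for λ = -4.
Step 2 — from the minimal polynomial, the factor (x + 4)^3 tells us the largest block for λ = -4 has size 3.
Step 3 — with total size 6, 3 blocks, and largest block 3, the block sizes (in nonincreasing order) are [3, 2, 1].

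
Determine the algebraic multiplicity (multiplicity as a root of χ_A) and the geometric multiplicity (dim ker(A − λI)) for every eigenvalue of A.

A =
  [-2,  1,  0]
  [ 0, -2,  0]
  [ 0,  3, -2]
λ = -2: alg = 3, geom = 2

Step 1 — factor the characteristic polynomial to read off the algebraic multiplicities:
  χ_A(x) = (x + 2)^3

Step 2 — compute geometric multiplicities via the rank-nullity identity g(λ) = n − rank(A − λI):
  rank(A − (-2)·I) = 1, so dim ker(A − (-2)·I) = n − 1 = 2

Summary:
  λ = -2: algebraic multiplicity = 3, geometric multiplicity = 2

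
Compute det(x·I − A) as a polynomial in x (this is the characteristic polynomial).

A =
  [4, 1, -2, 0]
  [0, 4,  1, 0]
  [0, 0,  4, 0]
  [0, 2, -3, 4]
x^4 - 16*x^3 + 96*x^2 - 256*x + 256

Expanding det(x·I − A) (e.g. by cofactor expansion or by noting that A is similar to its Jordan form J, which has the same characteristic polynomial as A) gives
  χ_A(x) = x^4 - 16*x^3 + 96*x^2 - 256*x + 256
which factors as (x - 4)^4. The eigenvalues (with algebraic multiplicities) are λ = 4 with multiplicity 4.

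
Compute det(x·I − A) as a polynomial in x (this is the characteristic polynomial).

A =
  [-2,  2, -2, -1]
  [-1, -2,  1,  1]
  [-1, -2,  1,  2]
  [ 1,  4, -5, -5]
x^4 + 8*x^3 + 24*x^2 + 32*x + 16

Expanding det(x·I − A) (e.g. by cofactor expansion or by noting that A is similar to its Jordan form J, which has the same characteristic polynomial as A) gives
  χ_A(x) = x^4 + 8*x^3 + 24*x^2 + 32*x + 16
which factors as (x + 2)^4. The eigenvalues (with algebraic multiplicities) are λ = -2 with multiplicity 4.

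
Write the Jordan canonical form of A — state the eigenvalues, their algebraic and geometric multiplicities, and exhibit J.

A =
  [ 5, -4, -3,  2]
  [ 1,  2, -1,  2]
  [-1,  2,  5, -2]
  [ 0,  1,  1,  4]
J_2(4) ⊕ J_2(4)

The characteristic polynomial is
  det(x·I − A) = x^4 - 16*x^3 + 96*x^2 - 256*x + 256 = (x - 4)^4

Eigenvalues and multiplicities (the geometric multiplicity of λ is n − rank(A − λI), which equals the number of Jordan blocks for λ):
  λ = 4: algebraic multiplicity = 4, geometric multiplicity = 2

Determining the block sizes for each eigenvalue:
  λ = 4: with am = 4 and gm = 2, the partition is not yet determined (e.g. several partitions of 4 into 2 parts exist). Let N = A − (4)·I. Computing rank(N^1) = 2, rank(N^2) = 0; the number of blocks of size ≥ j is rank(N^{j−1}) − rank(N^j), giving [2, 2]. So we have 2 block(s) of size 2 → block sizes [2, 2]

Assembling the blocks gives a Jordan form
J =
  [4, 1, 0, 0]
  [0, 4, 0, 0]
  [0, 0, 4, 1]
  [0, 0, 0, 4]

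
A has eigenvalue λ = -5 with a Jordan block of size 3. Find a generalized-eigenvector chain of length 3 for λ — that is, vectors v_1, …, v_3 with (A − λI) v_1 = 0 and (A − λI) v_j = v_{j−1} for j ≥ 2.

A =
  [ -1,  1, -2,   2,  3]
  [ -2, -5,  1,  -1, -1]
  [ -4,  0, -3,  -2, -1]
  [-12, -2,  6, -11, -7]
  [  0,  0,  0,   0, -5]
A Jordan chain for λ = -5 of length 3:
v_1 = (-2, 0, 0, 4, 0)ᵀ
v_2 = (4, -2, -4, -12, 0)ᵀ
v_3 = (1, 0, 0, 0, 0)ᵀ

Let N = A − (-5)·I. We want v_3 with N^3 v_3 = 0 but N^2 v_3 ≠ 0; then v_{j-1} := N · v_j for j = 3, …, 2.

Pick v_3 = (1, 0, 0, 0, 0)ᵀ.
Then v_2 = N · v_3 = (4, -2, -4, -12, 0)ᵀ.
Then v_1 = N · v_2 = (-2, 0, 0, 4, 0)ᵀ.

Sanity check: (A − (-5)·I) v_1 = (0, 0, 0, 0, 0)ᵀ = 0. ✓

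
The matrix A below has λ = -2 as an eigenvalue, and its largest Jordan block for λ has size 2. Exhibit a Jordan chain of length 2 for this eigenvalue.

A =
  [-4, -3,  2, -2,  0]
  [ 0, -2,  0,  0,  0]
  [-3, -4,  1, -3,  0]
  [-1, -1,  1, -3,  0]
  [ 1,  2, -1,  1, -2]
A Jordan chain for λ = -2 of length 2:
v_1 = (-2, 0, -3, -1, 1)ᵀ
v_2 = (1, 0, 0, 0, 0)ᵀ

Let N = A − (-2)·I. We want v_2 with N^2 v_2 = 0 but N^1 v_2 ≠ 0; then v_{j-1} := N · v_j for j = 2, …, 2.

Pick v_2 = (1, 0, 0, 0, 0)ᵀ.
Then v_1 = N · v_2 = (-2, 0, -3, -1, 1)ᵀ.

Sanity check: (A − (-2)·I) v_1 = (0, 0, 0, 0, 0)ᵀ = 0. ✓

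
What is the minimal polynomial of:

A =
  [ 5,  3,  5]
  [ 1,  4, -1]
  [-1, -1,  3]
x^3 - 12*x^2 + 48*x - 64

The characteristic polynomial is χ_A(x) = (x - 4)^3, so the eigenvalues are known. The minimal polynomial is
  m_A(x) = Π_λ (x − λ)^{k_λ}
where k_λ is the size of the *largest* Jordan block for λ (equivalently, the smallest k with (A − λI)^k v = 0 for every generalised eigenvector v of λ).

  λ = 4: largest Jordan block has size 3, contributing (x − 4)^3

So m_A(x) = (x - 4)^3 = x^3 - 12*x^2 + 48*x - 64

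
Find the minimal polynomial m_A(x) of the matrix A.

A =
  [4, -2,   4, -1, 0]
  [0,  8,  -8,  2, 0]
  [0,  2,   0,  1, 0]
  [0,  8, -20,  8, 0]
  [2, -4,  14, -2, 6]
x^3 - 16*x^2 + 84*x - 144

The characteristic polynomial is χ_A(x) = (x - 6)^3*(x - 4)^2, so the eigenvalues are known. The minimal polynomial is
  m_A(x) = Π_λ (x − λ)^{k_λ}
where k_λ is the size of the *largest* Jordan block for λ (equivalently, the smallest k with (A − λI)^k v = 0 for every generalised eigenvector v of λ).

  λ = 4: largest Jordan block has size 1, contributing (x − 4)
  λ = 6: largest Jordan block has size 2, contributing (x − 6)^2

So m_A(x) = (x - 6)^2*(x - 4) = x^3 - 16*x^2 + 84*x - 144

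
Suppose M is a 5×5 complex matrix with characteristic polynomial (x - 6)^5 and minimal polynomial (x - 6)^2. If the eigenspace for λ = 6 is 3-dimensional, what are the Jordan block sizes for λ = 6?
Block sizes for λ = 6: [2, 2, 1]

Step 1 — from the characteristic polynomial, algebraic multiplicity of λ = 6 is 5. From dim ker(M − (6)·I) = 3, there are exactly 3 Jordan blocks for λ = 6.
Step 2 — from the minimal polynomial, the factor (x − 6)^2 tells us the largest block for λ = 6 has size 2.
Step 3 — with total size 5, 3 blocks, and largest block 2, the block sizes (in nonincreasing order) are [2, 2, 1].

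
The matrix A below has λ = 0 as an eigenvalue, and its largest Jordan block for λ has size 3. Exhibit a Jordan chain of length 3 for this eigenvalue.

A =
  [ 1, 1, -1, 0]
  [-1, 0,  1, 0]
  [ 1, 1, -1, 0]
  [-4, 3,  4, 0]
A Jordan chain for λ = 0 of length 3:
v_1 = (-1, 0, -1, -3)ᵀ
v_2 = (1, -1, 1, -4)ᵀ
v_3 = (1, 0, 0, 0)ᵀ

Let N = A − (0)·I. We want v_3 with N^3 v_3 = 0 but N^2 v_3 ≠ 0; then v_{j-1} := N · v_j for j = 3, …, 2.

Pick v_3 = (1, 0, 0, 0)ᵀ.
Then v_2 = N · v_3 = (1, -1, 1, -4)ᵀ.
Then v_1 = N · v_2 = (-1, 0, -1, -3)ᵀ.

Sanity check: (A − (0)·I) v_1 = (0, 0, 0, 0)ᵀ = 0. ✓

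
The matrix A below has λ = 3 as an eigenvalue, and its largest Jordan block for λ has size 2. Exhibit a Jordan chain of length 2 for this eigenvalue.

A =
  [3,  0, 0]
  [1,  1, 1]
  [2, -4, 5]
A Jordan chain for λ = 3 of length 2:
v_1 = (0, 1, 2)ᵀ
v_2 = (1, 0, 0)ᵀ

Let N = A − (3)·I. We want v_2 with N^2 v_2 = 0 but N^1 v_2 ≠ 0; then v_{j-1} := N · v_j for j = 2, …, 2.

Pick v_2 = (1, 0, 0)ᵀ.
Then v_1 = N · v_2 = (0, 1, 2)ᵀ.

Sanity check: (A − (3)·I) v_1 = (0, 0, 0)ᵀ = 0. ✓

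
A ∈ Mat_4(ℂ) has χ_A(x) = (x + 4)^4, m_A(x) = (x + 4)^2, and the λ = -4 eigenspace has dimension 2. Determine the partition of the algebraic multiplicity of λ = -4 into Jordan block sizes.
Block sizes for λ = -4: [2, 2]

Step 1 — from the characteristic polynomial, algebraic multiplicity of λ = -4 is 4. From dim ker(A − (-4)·I) = 2, there are exactly 2 Jordan blocks for λ = -4.
Step 2 — from the minimal polynomial, the factor (x + 4)^2 tells us the largest block for λ = -4 has size 2.
Step 3 — with total size 4, 2 blocks, and largest block 2, the block sizes (in nonincreasing order) are [2, 2].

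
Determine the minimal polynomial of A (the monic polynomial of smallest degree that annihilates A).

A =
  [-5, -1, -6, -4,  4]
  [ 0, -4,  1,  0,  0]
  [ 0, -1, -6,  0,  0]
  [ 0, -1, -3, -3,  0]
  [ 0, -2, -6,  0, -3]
x^4 + 18*x^3 + 120*x^2 + 350*x + 375

The characteristic polynomial is χ_A(x) = (x + 3)^2*(x + 5)^3, so the eigenvalues are known. The minimal polynomial is
  m_A(x) = Π_λ (x − λ)^{k_λ}
where k_λ is the size of the *largest* Jordan block for λ (equivalently, the smallest k with (A − λI)^k v = 0 for every generalised eigenvector v of λ).

  λ = -5: largest Jordan block has size 3, contributing (x + 5)^3
  λ = -3: largest Jordan block has size 1, contributing (x + 3)

So m_A(x) = (x + 3)*(x + 5)^3 = x^4 + 18*x^3 + 120*x^2 + 350*x + 375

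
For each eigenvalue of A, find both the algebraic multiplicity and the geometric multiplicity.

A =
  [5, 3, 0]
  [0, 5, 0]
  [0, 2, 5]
λ = 5: alg = 3, geom = 2

Step 1 — factor the characteristic polynomial to read off the algebraic multiplicities:
  χ_A(x) = (x - 5)^3

Step 2 — compute geometric multiplicities via the rank-nullity identity g(λ) = n − rank(A − λI):
  rank(A − (5)·I) = 1, so dim ker(A − (5)·I) = n − 1 = 2

Summary:
  λ = 5: algebraic multiplicity = 3, geometric multiplicity = 2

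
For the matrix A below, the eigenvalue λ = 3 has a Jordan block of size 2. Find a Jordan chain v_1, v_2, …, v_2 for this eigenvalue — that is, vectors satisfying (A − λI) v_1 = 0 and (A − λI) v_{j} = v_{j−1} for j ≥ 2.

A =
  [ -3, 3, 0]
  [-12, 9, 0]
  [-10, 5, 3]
A Jordan chain for λ = 3 of length 2:
v_1 = (-6, -12, -10)ᵀ
v_2 = (1, 0, 0)ᵀ

Let N = A − (3)·I. We want v_2 with N^2 v_2 = 0 but N^1 v_2 ≠ 0; then v_{j-1} := N · v_j for j = 2, …, 2.

Pick v_2 = (1, 0, 0)ᵀ.
Then v_1 = N · v_2 = (-6, -12, -10)ᵀ.

Sanity check: (A − (3)·I) v_1 = (0, 0, 0)ᵀ = 0. ✓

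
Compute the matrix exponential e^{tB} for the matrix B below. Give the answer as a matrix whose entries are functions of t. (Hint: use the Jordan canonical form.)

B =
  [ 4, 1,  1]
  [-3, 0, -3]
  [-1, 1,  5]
e^{tB} =
  [-3*t^2*exp(3*t)/2 + t*exp(3*t) + exp(3*t), -t^2*exp(3*t)/2 + t*exp(3*t), t*exp(3*t)]
  [9*t^2*exp(3*t)/2 - 3*t*exp(3*t), 3*t^2*exp(3*t)/2 - 3*t*exp(3*t) + exp(3*t), -3*t*exp(3*t)]
  [-3*t^2*exp(3*t) - t*exp(3*t), -t^2*exp(3*t) + t*exp(3*t), 2*t*exp(3*t) + exp(3*t)]

Strategy: write B = P · J · P⁻¹ where J is a Jordan canonical form, so e^{tB} = P · e^{tJ} · P⁻¹, and e^{tJ} can be computed block-by-block.

B has Jordan form
J =
  [3, 1, 0]
  [0, 3, 1]
  [0, 0, 3]
(up to reordering of blocks).

Per-block formulas:
  For a 3×3 Jordan block J_3(3): exp(t · J_3(3)) = e^(3t)·(I + t·N + (t^2/2)·N^2), where N is the 3×3 nilpotent shift.

After assembling e^{tJ} and conjugating by P, we get:

e^{tB} =
  [-3*t^2*exp(3*t)/2 + t*exp(3*t) + exp(3*t), -t^2*exp(3*t)/2 + t*exp(3*t), t*exp(3*t)]
  [9*t^2*exp(3*t)/2 - 3*t*exp(3*t), 3*t^2*exp(3*t)/2 - 3*t*exp(3*t) + exp(3*t), -3*t*exp(3*t)]
  [-3*t^2*exp(3*t) - t*exp(3*t), -t^2*exp(3*t) + t*exp(3*t), 2*t*exp(3*t) + exp(3*t)]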